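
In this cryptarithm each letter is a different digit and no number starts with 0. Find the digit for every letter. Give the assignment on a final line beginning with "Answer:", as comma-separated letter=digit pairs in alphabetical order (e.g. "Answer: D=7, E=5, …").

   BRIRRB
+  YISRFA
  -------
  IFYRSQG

Step 1. [col 1: B + A ≡ G (mod 10)] several values work for A in column 1 (B + A ≡ G (mod 10), carry-in 0); try A=9 ⇒ A=9.
Step 2. [I] I is the leading digit of a 7-digit sum of two 6-digit numbers; the final carry is exactly 1 ⇒ I=1.
Step 3. [col 1: B + A ≡ G (mod 10)] no forcing yet in column 1 (carry-in 0); G=3 is free and consistent — try it, so G=3.
Step 4. [col 1: B + A ≡ G (mod 10)] column 1: given A=9, G=3, carry-in 0, and digits 1,3,9 already taken and all letters distinct, B+A≡G (mod 10) forces B=4 ⇒ B=4.
Step 5. [col 2: R + F ≡ Q (mod 10)] no forcing yet in column 2 (carry-in 1); R=7 is free and consistent — try it. So R=7.
Step 6. [col 2: R + F ≡ Q (mod 10)] no forcing yet in column 2 (carry-in 1); Q=0 is free and consistent — try it, so Q=0.
Step 7. [col 2: R + F ≡ Q (mod 10)] in column 2 we have R+F≡Q with carry-in 1; given R=7, Q=0 and digits 0,1,3,4,7,9 already taken and all letters distinct, that pins F to 2 ⇒ F=2.
Step 8. [col 3: R + R ≡ S (mod 10)] from column 3 (R=7, carry-in 1, digits 0,1,2,3,4,7,9 already taken and all letters distinct): S must equal 5, so S=5.
Step 9. [col 5: R + I ≡ Y (mod 10)] in column 5 we have R+I≡Y with carry-in 0; given R=7, I=1 and digits 0,1,2,3,4,5,7,9 already taken and all letters distinct, that pins Y to 8 ⇒ Y=8.

Answer: A=9, B=4, F=2, G=3, I=1, Q=0, R=7, S=5, Y=8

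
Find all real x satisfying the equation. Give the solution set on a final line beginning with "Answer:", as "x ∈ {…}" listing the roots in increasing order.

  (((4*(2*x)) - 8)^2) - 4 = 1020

Step 1. [(((4*(2*x)) - 8)^2) - 4 = 1020] 4 comes off first (add 4), so sub: ((4*(2*x)) - 8)^2 = 1024.
Step 2. [((4*(2*x)) - 8)^2 = 1024] 1024 ≥ 0, LHS is (·)² — take ±√, so sqrt: (4*(2*x)) - 8 = 32 or -32.
Step 3. [(4*(2*x)) - 8 = 32 or -32] common factor 4 (LHS and 32 or -32) — divide through, so factor: (2*x) - 2 = 8 or -8.
Step 4. [(2*x) - 2 = 8 or -8] 2 comes off first (add 2). So sub: 2*x = 10 or -6.
Step 5. [2*x = 10 or -6] leading coefficient 2: divide by 2. So div: x = 5 or -3.

Answer: x ∈ {-3, 5}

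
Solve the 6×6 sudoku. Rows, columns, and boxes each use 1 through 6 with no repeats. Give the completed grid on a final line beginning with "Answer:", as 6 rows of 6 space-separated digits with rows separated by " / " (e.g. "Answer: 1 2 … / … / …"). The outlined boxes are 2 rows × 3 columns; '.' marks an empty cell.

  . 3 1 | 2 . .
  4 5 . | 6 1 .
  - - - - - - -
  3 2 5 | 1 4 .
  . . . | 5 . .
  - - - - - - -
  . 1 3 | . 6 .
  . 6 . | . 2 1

Step 1. [r4c3∈{4,6}] col 3 places 6 nowhere but r4c3 ⇒ r4c3=6.
Step 2. [r5c6∈{4,5}] across box 6, 5 lands solely at r5c6, so r5c6=5.
Step 3. [r6c4∈{3,4}] row 6 places 3 nowhere but r6c4, so r6c4=3.
Step 4. [r4c5∈{3}] only 3 remains possible at r4c5, so r4c5=3.
Step 5. [r6c3∈{4}] nothing but 4 survives at r6c3, so r6c3=4.
Step 6. [r4c6∈{2}] r4c6 has the single candidate 2 ⇒ r4c6=2.
Step 7. [r1c5∈{5}] r1c5 has the single candidate 5, so r1c5=5.
Step 8. [r2c6∈{3}] r2c6's peers cover all but 3 ⇒ r2c6=3.
Step 9. [r2c3∈{2}] r2c3 is down to just 2. So r2c3=2.
Step 10. [r1c1∈{6}] r1c1's peers cover all but 6. So r1c1=6.
Step 11. [r5c4∈{4}] r5c4's peers cover all but 4, so r5c4=4.
Step 12. [r1c6∈{4}] r1c6's peers cover all but 4. So r1c6=4.
Step 13. [r5c1∈{2}] r5c1's peers cover all but 2 ⇒ r5c1=2.
Step 14. [r6c1∈{5}] only 5 remains possible at r6c1 ⇒ r6c1=5.
Step 15. [r3c6∈{6}] nothing but 6 survives at r3c6. So r3c6=6.
Step 16. [r4c2∈{4}] only 4 remains possible at r4c2 ⇒ r4c2=4.
Step 17. [r4c1∈{1}] r4c1's peers cover all but 1. So r4c1=1.

Answer: 6 3 1 2 5 4 / 4 5 2 6 1 3 / 3 2 5 1 4 6 / 1 4 6 5 3 2 / 2 1 3 4 6 5 / 5 6 4 3 2 1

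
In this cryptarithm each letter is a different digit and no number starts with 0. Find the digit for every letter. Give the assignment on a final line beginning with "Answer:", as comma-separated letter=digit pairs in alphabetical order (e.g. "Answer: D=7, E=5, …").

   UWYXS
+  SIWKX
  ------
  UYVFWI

Step 1. [U] the sum has 6 digits but both addends have 5; that extra leading digit U is the final carry, namely 1, so U=1.
Step 2. [col 1: S + X ≡ I (mod 10)] I=6 is one option consistent with column 1 (S + X ≡ I (mod 10), carry-in 0) — take it. So I=6.
Step 3. [col 1: S + X ≡ I (mod 10)] no forcing yet in column 1 (carry-in 0); X=7 is free and consistent — try it ⇒ X=7.
Step 4. [col 1: S + X ≡ I (mod 10)] column 1 reads S+X+carry(0)=I with X=7, I=6; with digits 1,6,7 already taken and all letters distinct, the only value for S is 9, so S=9.
Step 5. [col 2: X + K ≡ W (mod 10)] no forcing yet in column 2 (carry-in 1); W=2 is free and consistent — try it. So W=2.
Step 6. [col 2: X + K ≡ W (mod 10)] column 2: given X=7, W=2, carry-in 1, and digits 1,2,6,7,9 already taken and all letters distinct, X+K≡W (mod 10) forces K=4 ⇒ K=4.
Step 7. [col 3: Y + W ≡ F (mod 10)] column 3 (Y + W ≡ F (mod 10), carry-in 1) doesn't pin F yet; pick F=3 and continue, so F=3.
Step 8. [col 3: Y + W ≡ F (mod 10)] column 3: given W=2, F=3, carry-in 1, and digits 1,2,3,4,6,7,9 already taken and all letters distinct, Y+W≡F (mod 10) forces Y=0, so Y=0.
Step 9. [col 4: W + I ≡ V (mod 10)] in column 4 we have W+I≡V with carry-in 0; given W=2, I=6 and digits 0,1,2,3,4,6,7,9 already taken and all letters distinct, that pins V to 8 ⇒ V=8.

Answer: F=3, I=6, K=4, S=9, U=1, V=8, W=2, X=7, Y=0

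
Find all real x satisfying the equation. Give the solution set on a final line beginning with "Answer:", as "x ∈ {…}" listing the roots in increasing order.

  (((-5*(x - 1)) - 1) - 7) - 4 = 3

Step 1. [(((-5*(x - 1)) - 1) - 7) - 4 = 3] the outer -4 inverts by adding 4, so sub: ((-5*(x - 1)) - 1) - 7 = 7.
Step 2. [((-5*(x - 1)) - 1) - 7 = 7] peel the -7: add 7 from each side ⇒ sub: (-5*(x - 1)) - 1 = 14.
Step 3. [(-5*(x - 1)) - 1 = 14] -1 is outermost — add 1 both sides, so sub: -5*(x - 1) = 15.
Step 4. [-5*(x - 1) = 15] LHS = -5·(…); ÷-5 both sides, so div: x - 1 = -3.
Step 5. [x - 1 = -3] -1 is outermost — add 1 both sides. So sub: x = -2.

Answer: x ∈ {-2}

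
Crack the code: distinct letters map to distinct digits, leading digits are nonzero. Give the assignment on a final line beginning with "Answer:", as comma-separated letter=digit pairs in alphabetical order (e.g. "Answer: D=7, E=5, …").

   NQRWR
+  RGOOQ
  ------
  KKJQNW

Step 1. [K] adding two 5-digit numbers gives at most 5+1 digits, and here it does — K is that final carry and must be 1 ⇒ K=1.
Step 2. [col 1: R + Q ≡ W (mod 10)] several values work for W in column 1 (R + Q ≡ W (mod 10), carry-in 0); try W=4, so W=4.
Step 3. [col 1: R + Q ≡ W (mod 10)] no forcing yet in column 1 (carry-in 0); R=8 is free and consistent — try it, so R=8.
Step 4. [col 1: R + Q ≡ W (mod 10)] column 1: given R=8, W=4, carry-in 0, and digits 1,4,8 already taken and all letters distinct, R+Q≡W (mod 10) forces Q=6, so Q=6.
Step 5. [col 2: W + O ≡ N (mod 10)] several values work for O in column 2 (W + O ≡ N (mod 10), carry-in 1); try O=7, so O=7.
Step 6. [col 2: W + O ≡ N (mod 10)] from column 2 (W=4, O=7, carry-in 1, digits 1,4,6,7,8 already taken and all letters distinct): N must equal 2. So N=2.
Step 7. [col 4: Q + G ≡ J (mod 10)] column 4 reads Q+G+carry(1)=J with Q=6; with digits 1,2,4,6,7,8 already taken and all letters distinct, the only value for J is 0. So J=0.
Step 8. [col 4: Q + G ≡ J (mod 10)] in column 4 we have Q+G≡J with carry-in 1; given Q=6, J=0 and digits 0,1,2,4,6,7,8 already taken and all letters distinct, that pins G to 3 ⇒ G=3.

Answer: G=3, J=0, K=1, N=2, O=7, Q=6, R=8, W=4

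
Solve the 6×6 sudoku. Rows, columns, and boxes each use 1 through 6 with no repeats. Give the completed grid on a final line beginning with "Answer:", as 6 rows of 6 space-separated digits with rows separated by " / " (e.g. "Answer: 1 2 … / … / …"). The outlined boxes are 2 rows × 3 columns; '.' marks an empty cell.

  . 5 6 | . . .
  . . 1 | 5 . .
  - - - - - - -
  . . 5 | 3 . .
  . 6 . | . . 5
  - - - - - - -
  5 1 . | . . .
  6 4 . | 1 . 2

Step 1. [r4c3∈{2,3,4}] 4 has one home in col 3: r4c3, so r4c3=4.
Step 2. [r2c2∈{2,3}] 3 has one home in col 2: r2c2. So r2c2=3.
Step 3. [r4c4∈{2}] r4c4 is down to just 2, so r4c4=2.
Step 4. [r1c4∈{4}] nothing but 4 survives at r1c4. So r1c4=4.
Step 5. [r4c5∈{1}] nothing but 1 survives at r4c5. So r4c5=1.
Step 6. [r1c1∈{2}] r1c1 is down to just 2, so r1c1=2.
Step 7. [r1c5∈{3}] r1c5 has the single candidate 3. So r1c5=3.
Step 8. [r5c6∈{3,4,6}] across col 6, 3 lands solely at r5c6, so r5c6=3.
Step 9. [r5c5∈{4,6}] in row 5, 4 fits only at r5c5 ⇒ r5c5=4.
Step 10. [r3c5∈{6}] r3c5 is down to just 6 ⇒ r3c5=6.
Step 11. [r6c5∈{5}] nothing but 5 survives at r6c5 ⇒ r6c5=5.
Step 12. [r4c1∈{3}] r4c1 is down to just 3, so r4c1=3.
Step 13. [r3c6∈{4}] only 4 remains possible at r3c6. So r3c6=4.
Step 14. [r1c6∈{1}] r1c6's peers cover all but 1. So r1c6=1.
Step 15. [r2c5∈{2}] only 2 remains possible at r2c5, so r2c5=2.
Step 16. [r5c3∈{2}] r5c3's peers cover all but 2. So r5c3=2.
Step 17. [r3c1∈{1}] only 1 remains possible at r3c1, so r3c1=1.
Step 18. [r2c1∈{4}] only 4 remains possible at r2c1. So r2c1=4.
Step 19. [r6c3∈{3}] only 3 remains possible at r6c3, so r6c3=3.
Step 20. [r5c4∈{6}] r5c4 has the single candidate 6, so r5c4=6.
Step 21. [r3c2∈{2}] nothing but 2 survives at r3c2. So r3c2=2.
Step 22. [r2c6∈{6}] nothing but 6 survives at r2c6. So r2c6=6.

Answer: 2 5 6 4 3 1 / 4 3 1 5 2 6 / 1 2 5 3 6 4 / 3 6 4 2 1 5 / 5 1 2 6 4 3 / 6 4 3 1 5 2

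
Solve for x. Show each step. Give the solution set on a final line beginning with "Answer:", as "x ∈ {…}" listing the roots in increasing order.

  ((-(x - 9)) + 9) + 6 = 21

Step 1. [((-(x - 9)) + 9) + 6 = 21] the outer +6 inverts by subtracting 6 ⇒ sub: (-(x - 9)) + 9 = 15.
Step 2. [(-(x - 9)) + 9 = 15] the outer +9 inverts by subtracting 9 ⇒ sub: -(x - 9) = 6.
Step 3. [-(x - 9) = 6] LHS negated; negate both sides. So neg: x - 9 = -6.
Step 4. [x - 9 = -6] add 9: x sits inside (… - 9) ⇒ sub: x = 3.

Answer: x ∈ {3}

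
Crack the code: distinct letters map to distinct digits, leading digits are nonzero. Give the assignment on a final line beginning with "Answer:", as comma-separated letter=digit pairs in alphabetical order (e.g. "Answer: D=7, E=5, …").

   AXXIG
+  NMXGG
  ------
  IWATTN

Step 1. [I] I is the leading digit of a 6-digit sum of two 5-digit numbers; the final carry is exactly 1, so I=1.
Step 2. [col 1: G + G ≡ N (mod 10)] column 1 (G + G ≡ N (mod 10), carry-in 0) doesn't pin G yet; pick G=3 and continue ⇒ G=3.
Step 3. [col 1: G + G ≡ N (mod 10)] column 1 reads G+G+carry(0)=N with G=3; with digits 1,3 already taken and all letters distinct, the only value for N is 6. So N=6.
Step 4. [col 2: I + G ≡ T (mod 10)] column 2 reads I+G+carry(0)=T with I=1, G=3; with digits 1,3,6 already taken and all letters distinct, the only value for T is 4, so T=4.
Step 5. [col 3: X + X ≡ T (mod 10)] no forcing yet in column 3 (carry-in 0); X=2 is free and consistent — try it. So X=2.
Step 6. [col 4: X + M ≡ A (mod 10)] M=7 is one option consistent with column 4 (X + M ≡ A (mod 10), carry-in 0) — take it. So M=7.
Step 7. [col 4: X + M ≡ A (mod 10)] in column 4 we have X+M≡A with carry-in 0; given X=2, M=7 and digits 1,2,3,4,6,7 already taken and all letters distinct, that pins A to 9, so A=9.
Step 8. [col 5: A + N ≡ W (mod 10)] column 5 reads A+N+carry(0)=W with A=9, N=6; with digits 1,2,3,4,6,7,9 already taken and all letters distinct, the only value for W is 5 ⇒ W=5.

Answer: A=9, G=3, I=1, M=7, N=6, T=4, W=5, X=2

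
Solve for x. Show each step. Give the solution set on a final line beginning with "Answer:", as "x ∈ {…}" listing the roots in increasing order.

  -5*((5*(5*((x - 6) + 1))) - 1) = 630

Step 1. [-5*((5*(5*((x - 6) + 1))) - 1) = 630] LHS = -5·(…); ÷-5 both sides, so div: (5*(5*((x - 6) + 1))) - 1 = -126.
Step 2. [(5*(5*((x - 6) + 1))) - 1 = -126] peel the -1: add 1 from each side, so sub: 5*(5*((x - 6) + 1)) = -125.
Step 3. [5*(5*((x - 6) + 1)) = -125] LHS = 5·(…); ÷5 both sides. So div: 5*((x - 6) + 1) = -25.
Step 4. [5*((x - 6) + 1) = -25] 5 out front; divide by 5 ⇒ div: (x - 6) + 1 = -5.
Step 5. [(x - 6) + 1 = -5] subtract 1: x sits inside (… + 1), so sub: x - 6 = -6.
Step 6. [x - 6 = -6] peel the -6: add 6 from each side ⇒ sub: x = 0.

Answer: x ∈ {0}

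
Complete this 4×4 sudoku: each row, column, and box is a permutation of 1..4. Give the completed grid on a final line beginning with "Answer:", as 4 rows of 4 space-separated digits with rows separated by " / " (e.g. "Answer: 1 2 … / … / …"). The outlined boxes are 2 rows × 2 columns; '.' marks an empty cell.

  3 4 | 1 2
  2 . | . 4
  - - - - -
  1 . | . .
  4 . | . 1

Step 1. [r3c4∈{3}] only 3 remains possible at r3c4, so r3c4=3.
Step 2. [r4c3∈{2}] only 2 remains possible at r4c3. So r4c3=2.
Step 3. [r4c2∈{3}] nothing but 3 survives at r4c2 ⇒ r4c2=3.
Step 4. [r2c3∈{3}] r2c3's peers cover all but 3. So r2c3=3.
Step 5. [r2c2∈{1}] only 1 remains possible at r2c2. So r2c2=1.
Step 6. [r3c3∈{4}] r3c3 has the single candidate 4, so r3c3=4.
Step 7. [r3c2∈{2}] only 2 remains possible at r3c2 ⇒ r3c2=2.

Answer: 3 4 1 2 / 2 1 3 4 / 1 2 4 3 / 4 3 2 1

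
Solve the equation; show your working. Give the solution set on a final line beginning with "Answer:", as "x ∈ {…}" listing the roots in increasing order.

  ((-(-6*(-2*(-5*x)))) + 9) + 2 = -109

Step 1. [((-(-6*(-2*(-5*x)))) + 9) + 2 = -109] peel the +2: subtract 2 from each side. So sub: (-(-6*(-2*(-5*x)))) + 9 = -111.
Step 2. [(-(-6*(-2*(-5*x)))) + 9 = -111] +9 is outermost — subtract 9 both sides ⇒ sub: -(-6*(-2*(-5*x))) = -120.
Step 3. [-(-6*(-2*(-5*x))) = -120] LHS negated; negate both sides ⇒ neg: -6*(-2*(-5*x)) = 120.
Step 4. [-6*(-2*(-5*x)) = 120] LHS = -6·(…); ÷-6 both sides ⇒ div: -2*(-5*x) = -20.
Step 5. [-2*(-5*x) = -20] leading coefficient -2: divide by -2 ⇒ div: -5*x = 10.
Step 6. [-5*x = 10] -5 out front; divide by -5. So div: x = -2.

Answer: x ∈ {-2}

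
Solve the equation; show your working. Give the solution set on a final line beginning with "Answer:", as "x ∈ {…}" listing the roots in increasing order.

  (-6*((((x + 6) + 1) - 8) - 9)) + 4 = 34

Step 1. [(-6*((((x + 6) + 1) - 8) - 9)) + 4 = 34] the outer +4 inverts by subtracting 4, so sub: -6*((((x + 6) + 1) - 8) - 9) = 30.
Step 2. [-6*((((x + 6) + 1) - 8) - 9) = 30] -6·(inner) — divide through by -6. So div: (((x + 6) + 1) - 8) - 9 = -5.
Step 3. [(((x + 6) + 1) - 8) - 9 = -5] 9 comes off first (add 9), so sub: ((x + 6) + 1) - 8 = 4.
Step 4. [((x + 6) + 1) - 8 = 4] the outer -8 inverts by adding 8 ⇒ sub: (x + 6) + 1 = 12.
Step 5. [(x + 6) + 1 = 12] the outer +1 inverts by subtracting 1 ⇒ sub: x + 6 = 11.
Step 6. [x + 6 = 11] subtract 6: x sits inside (… + 6), so sub: x = 5.

Answer: x ∈ {5}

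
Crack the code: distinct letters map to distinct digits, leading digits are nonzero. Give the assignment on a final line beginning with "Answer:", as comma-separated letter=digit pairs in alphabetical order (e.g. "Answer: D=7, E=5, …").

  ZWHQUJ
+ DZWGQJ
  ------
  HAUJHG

Step 1. [col 1: J + J ≡ G (mod 10)] G=8 is one option consistent with column 1 (J + J ≡ G (mod 10), carry-in 0) — take it. So G=8.
Step 2. [col 1: J + J ≡ G (mod 10)] column 1 (J + J ≡ G (mod 10), carry-in 0) doesn't pin J yet; pick J=4 and continue ⇒ J=4.
Step 3. [col 2: U + Q ≡ H (mod 10)] several values work for U in column 2 (U + Q ≡ H (mod 10), carry-in 0); try U=1 ⇒ U=1.
Step 4. [col 2: U + Q ≡ H (mod 10)] no forcing yet in column 2 (carry-in 0); Q=6 is free and consistent — try it. So Q=6.
Step 5. [col 2: U + Q ≡ H (mod 10)] from column 2 (U=1, Q=6, carry-in 0, digits 1,4,6,8 already taken and all letters distinct): H must equal 7, so H=7.
Step 6. [col 4: H + W ≡ U (mod 10)] column 4: given H=7, U=1, carry-in 1, and digits 1,4,6,7,8 already taken and all letters distinct, H+W≡U (mod 10) forces W=3 ⇒ W=3.
Step 7. [col 5: W + Z ≡ A (mod 10)] column 5 reads W+Z+carry(1)=A with W=3; with digits 1,3,4,6,7,8 already taken and all letters distinct, the only value for A is 9, so A=9.
Step 8. [col 5: W + Z ≡ A (mod 10)] in column 5 we have W+Z≡A with carry-in 1; given W=3, A=9 and digits 1,3,4,6,7,8,9 already taken and all letters distinct, that pins Z to 5. So Z=5.
Step 9. [col 6: Z + D ≡ H (mod 10)] in column 6 we have Z+D≡H with carry-in 0; given Z=5, H=7 and digits 1,3,4,5,6,7,8,9 already taken and all letters distinct, that pins D to 2, so D=2.

Answer: A=9, D=2, G=8, H=7, J=4, Q=6, U=1, W=3, Z=5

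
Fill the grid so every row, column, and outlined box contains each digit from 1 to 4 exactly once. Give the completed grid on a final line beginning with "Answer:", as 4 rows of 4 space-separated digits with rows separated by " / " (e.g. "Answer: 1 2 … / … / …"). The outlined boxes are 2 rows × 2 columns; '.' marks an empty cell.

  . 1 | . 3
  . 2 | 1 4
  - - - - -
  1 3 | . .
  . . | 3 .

Step 1. [r3c4∈{2}] r3c4's peers cover all but 2 ⇒ r3c4=2.
Step 2. [r4c2∈{4}] r4c2's peers cover all but 4 ⇒ r4c2=4.
Step 3. [r1c3∈{2}] r1c3 has the single candidate 2, so r1c3=2.
Step 4. [r4c1∈{2}] r4c1 has the single candidate 2 ⇒ r4c1=2.
Step 5. [r3c3∈{4}] r3c3 is down to just 4, so r3c3=4.
Step 6. [r1c1∈{4}] only 4 remains possible at r1c1, so r1c1=4.
Step 7. [r2c1∈{3}] only 3 remains possible at r2c1. So r2c1=3.
Step 8. [r4c4∈{1}] nothing but 1 survives at r4c4. So r4c4=1.

Answer: 4 1 2 3 / 3 2 1 4 / 1 3 4 2 / 2 4 3 1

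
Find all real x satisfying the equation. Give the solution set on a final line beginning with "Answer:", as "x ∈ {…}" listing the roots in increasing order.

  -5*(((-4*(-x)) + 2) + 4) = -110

Step 1. [-5*(((-4*(-x)) + 2) + 4) = -110] leading coefficient -5: divide by -5. So div: ((-4*(-x)) + 2) + 4 = 22.
Step 2. [((-4*(-x)) + 2) + 4 = 22] peel the +4: subtract 4 from each side ⇒ sub: (-4*(-x)) + 2 = 18.
Step 3. [(-4*(-x)) + 2 = 18] the outer +2 inverts by subtracting 2, so sub: -4*(-x) = 16.
Step 4. [-4*(-x) = 16] leading coefficient -4: divide by -4, so div: -x = -4.
Step 5. [-x = -4] flip signs both sides, so neg: x = 4.

Answer: x ∈ {4}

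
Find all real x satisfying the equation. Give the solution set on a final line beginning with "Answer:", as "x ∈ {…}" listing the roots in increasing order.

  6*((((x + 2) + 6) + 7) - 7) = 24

Step 1. [6*((((x + 2) + 6) + 7) - 7) = 24] LHS = 6·(…); ÷6 both sides ⇒ div: (((x + 2) + 6) + 7) - 7 = 4.
Step 2. [(((x + 2) + 6) + 7) - 7 = 4] peel the -7: add 7 from each side, so sub: ((x + 2) + 6) + 7 = 11.
Step 3. [((x + 2) + 6) + 7 = 11] peel the +7: subtract 7 from each side, so sub: (x + 2) + 6 = 4.
Step 4. [(x + 2) + 6 = 4] +6 is outermost — subtract 6 both sides ⇒ sub: x + 2 = -2.
Step 5. [x + 2 = -2] 2 comes off first (subtract 2). So sub: x = -4.

Answer: x ∈ {-4}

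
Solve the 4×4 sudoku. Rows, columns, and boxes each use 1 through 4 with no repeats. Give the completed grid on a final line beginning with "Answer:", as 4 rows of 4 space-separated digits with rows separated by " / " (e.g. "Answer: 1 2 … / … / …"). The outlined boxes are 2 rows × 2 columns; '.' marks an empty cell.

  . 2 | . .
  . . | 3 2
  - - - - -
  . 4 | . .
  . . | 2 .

Step 1. [r1c1∈{1,3,4}] row 1 places 3 nowhere but r1c1. So r1c1=3.
Step 2. [r3c3∈{1}] r3c3 is down to just 1, so r3c3=1.
Step 3. [r4c4∈{3,4}] r4c4 is the only open cell in row 4 admitting 4 ⇒ r4c4=4.
Step 4. [r2c2∈{1}] r2c2 has the single candidate 1 ⇒ r2c2=1.
Step 5. [r4c2∈{3}] r4c2's peers cover all but 3 ⇒ r4c2=3.
Step 6. [r4c1∈{1}] r4c1's peers cover all but 1, so r4c1=1.
Step 7. [r2c1∈{4}] nothing but 4 survives at r2c1. So r2c1=4.
Step 8. [r1c4∈{1}] r1c4 has the single candidate 1 ⇒ r1c4=1.
Step 9. [r3c4∈{3}] r3c4 is down to just 3. So r3c4=3.
Step 10. [r1c3∈{4}] r1c3 is down to just 4, so r1c3=4.
Step 11. [r3c1∈{2}] nothing but 2 survives at r3c1. So r3c1=2.

Answer: 3 2 4 1 / 4 1 3 2 / 2 4 1 3 / 1 3 2 4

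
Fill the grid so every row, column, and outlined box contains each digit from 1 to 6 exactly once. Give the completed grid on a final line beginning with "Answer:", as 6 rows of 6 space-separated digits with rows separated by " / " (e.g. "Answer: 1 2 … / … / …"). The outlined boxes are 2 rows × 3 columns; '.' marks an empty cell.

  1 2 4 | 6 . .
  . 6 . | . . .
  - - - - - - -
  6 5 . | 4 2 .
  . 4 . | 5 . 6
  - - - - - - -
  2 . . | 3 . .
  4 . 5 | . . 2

Step 1. [r2c3∈{3}] r2c3's peers cover all but 3. So r2c3=3.
Step 2. [r6c4∈{1}] only 1 remains possible at r6c4, so r6c4=1.
Step 3. [r3c6∈{1,3}] across row 3, 3 lands solely at r3c6 ⇒ r3c6=3.
Step 4. [r1c6∈{5}] only 5 remains possible at r1c6 ⇒ r1c6=5.
Step 5. [r3c3∈{1}] nothing but 1 survives at r3c3, so r3c3=1.
Step 6. [r2c6∈{1,4}] in col 6, 1 fits only at r2c6, so r2c6=1.
Step 7. [r5c5∈{4,5,6}] row 5 places 5 nowhere but r5c5 ⇒ r5c5=5.
Step 8. [r2c4∈{2}] r2c4 is down to just 2 ⇒ r2c4=2.
Step 9. [r4c3∈{2}] r4c3 has the single candidate 2. So r4c3=2.
Step 10. [r6c2∈{3}] r6c2 is down to just 3. So r6c2=3.
Step 11. [r5c2∈{1}] r5c2's peers cover all but 1. So r5c2=1.
Step 12. [r4c5∈{1}] only 1 remains possible at r4c5. So r4c5=1.
Step 13. [r6c5∈{6}] r6c5 has the single candidate 6 ⇒ r6c5=6.
Step 14. [r2c1∈{5}] r2c1's peers cover all but 5. So r2c1=5.
Step 15. [r2c5∈{4}] r2c5 is down to just 4. So r2c5=4.
Step 16. [r4c1∈{3}] r4c1 is down to just 3, so r4c1=3.
Step 17. [r5c3∈{6}] nothing but 6 survives at r5c3, so r5c3=6.
Step 18. [r5c6∈{4}] r5c6's peers cover all but 4, so r5c6=4.
Step 19. [r1c5∈{3}] nothing but 3 survives at r1c5. So r1c5=3.

Answer: 1 2 4 6 3 5 / 5 6 3 2 4 1 / 6 5 1 4 2 3 / 3 4 2 5 1 6 / 2 1 6 3 5 4 / 4 3 5 1 6 2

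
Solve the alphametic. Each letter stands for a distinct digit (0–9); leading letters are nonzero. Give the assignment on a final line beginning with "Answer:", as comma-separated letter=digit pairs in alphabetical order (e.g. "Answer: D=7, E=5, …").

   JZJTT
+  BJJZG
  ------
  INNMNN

Step 1. [col 1: T + G ≡ N (mod 10)] no forcing yet in column 1 (carry-in 0); T=3 is free and consistent — try it ⇒ T=3.
Step 2. [col 1: T + G ≡ N (mod 10)] column 1 (T + G ≡ N (mod 10), carry-in 0) doesn't pin G yet; pick G=7 and continue. So G=7.
Step 3. [col 1: T + G ≡ N (mod 10)] from column 1 (T=3, G=7, carry-in 0, digits 3,7 already taken and all letters distinct): N must equal 0 ⇒ N=0.
Step 4. [I] the sum has 6 digits but both addends have 5; that extra leading digit I is the final carry, namely 1 ⇒ I=1.
Step 5. [col 2: T + Z ≡ N (mod 10)] column 2: given T=3, N=0, carry-in 1, and digits 0,1,3,7 already taken and all letters distinct, T+Z≡N (mod 10) forces Z=6 ⇒ Z=6.
Step 6. [col 3: J + J ≡ M (mod 10)] J=4 is one option consistent with column 3 (J + J ≡ M (mod 10), carry-in 1) — take it. So J=4.
Step 7. [col 3: J + J ≡ M (mod 10)] from column 3 (J=4, carry-in 1, digits 0,1,3,4,6,7 already taken and all letters distinct): M must equal 9. So M=9.
Step 8. [col 5: J + B ≡ N (mod 10)] column 5 reads J+B+carry(1)=N with J=4, N=0; with digits 0,1,3,4,6,7,9 already taken and all letters distinct, the only value for B is 5. So B=5.

Answer: B=5, G=7, I=1, J=4, M=9, N=0, T=3, Z=6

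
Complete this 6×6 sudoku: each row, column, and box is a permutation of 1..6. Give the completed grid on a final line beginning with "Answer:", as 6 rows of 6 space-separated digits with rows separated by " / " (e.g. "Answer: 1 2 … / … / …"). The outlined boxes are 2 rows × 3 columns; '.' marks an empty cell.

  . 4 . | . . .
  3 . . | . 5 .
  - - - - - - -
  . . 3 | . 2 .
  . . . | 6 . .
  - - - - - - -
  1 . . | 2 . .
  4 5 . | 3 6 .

Step 1. [r1c4∈{1}] r1c4's peers cover all but 1. So r1c4=1.
Step 2. [r4c5∈{1,3,4}] col 5 places 1 nowhere but r4c5, so r4c5=1.
Step 3. [r3c4∈{4,5}] r3c4 is the only open cell in col 4 admitting 5. So r3c4=5.
Step 4. [r6c3∈{2}] only 2 remains possible at r6c3, so r6c3=2.
Step 5. [r3c6∈{4}] r3c6 has the single candidate 4 ⇒ r3c6=4.
Step 6. [r5c3∈{6}] only 6 remains possible at r5c3 ⇒ r5c3=6.
Step 7. [r3c2∈{1,6}] in row 3, 1 fits only at r3c2, so r3c2=1.
Step 8. [r2c2∈{2,6}] across col 2, 6 lands solely at r2c2 ⇒ r2c2=6.
Step 9. [r1c1∈{2,5}] in box 1, 2 fits only at r1c1. So r1c1=2.
Step 10. [r4c3∈{4,5}] row 4 places 4 nowhere but r4c3, so r4c3=4.
Step 11. [r4c6∈{3}] r4c6 has the single candidate 3 ⇒ r4c6=3.
Step 12. [r4c1∈{5}] r4c1 is down to just 5, so r4c1=5.
Step 13. [r5c5∈{4}] r5c5 has the single candidate 4 ⇒ r5c5=4.
Step 14. [r2c4∈{4}] r2c4 is down to just 4 ⇒ r2c4=4.
Step 15. [r6c6∈{1}] only 1 remains possible at r6c6. So r6c6=1.
Step 16. [r1c6∈{6}] nothing but 6 survives at r1c6. So r1c6=6.
Step 17. [r5c6∈{5}] r5c6 has the single candidate 5. So r5c6=5.
Step 18. [r1c5∈{3}] r1c5 has the single candidate 3 ⇒ r1c5=3.
Step 19. [r4c2∈{2}] nothing but 2 survives at r4c2, so r4c2=2.
Step 20. [r1c3∈{5}] r1c3 is down to just 5. So r1c3=5.
Step 21. [r5c2∈{3}] only 3 remains possible at r5c2, so r5c2=3.
Step 22. [r3c1∈{6}] r3c1 is down to just 6, so r3c1=6.
Step 23. [r2c3∈{1}] r2c3 is down to just 1 ⇒ r2c3=1.
Step 24. [r2c6∈{2}] only 2 remains possible at r2c6, so r2c6=2.

Answer: 2 4 5 1 3 6 / 3 6 1 4 5 2 / 6 1 3 5 2 4 / 5 2 4 6 1 3 / 1 3 6 2 4 5 / 4 5 2 3 6 1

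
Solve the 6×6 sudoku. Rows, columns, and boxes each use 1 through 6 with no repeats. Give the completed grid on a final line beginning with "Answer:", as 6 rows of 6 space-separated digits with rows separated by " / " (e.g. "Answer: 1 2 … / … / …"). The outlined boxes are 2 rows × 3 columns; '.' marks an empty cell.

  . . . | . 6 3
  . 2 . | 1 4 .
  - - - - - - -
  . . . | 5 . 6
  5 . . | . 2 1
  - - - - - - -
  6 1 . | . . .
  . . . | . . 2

Step 1. [r3c5∈{3}] r3c5 is down to just 3, so r3c5=3.
Step 2. [r3c2∈{4}] r3c2 has the single candidate 4. So r3c2=4.
Step 3. [r5c6∈{4,5}] col 6 places 4 nowhere but r5c6, so r5c6=4.
Step 4. [r5c3∈{2,3,5}] row 5 places 2 nowhere but r5c3 ⇒ r5c3=2.
Step 5. [r2c3∈{3,5,6}] in row 2, 6 fits only at r2c3. So r2c3=6.
Step 6. [r3c3∈{1}] r3c3 is down to just 1, so r3c3=1.
Step 7. [r1c2∈{5}] r1c2 has the single candidate 5. So r1c2=5.
Step 8. [r6c2∈{3}] only 3 remains possible at r6c2. So r6c2=3.
Step 9. [r6c3∈{4,5}] across col 3, 5 lands solely at r6c3 ⇒ r6c3=5.
Step 10. [r6c1∈{4}] only 4 remains possible at r6c1 ⇒ r6c1=4.
Step 11. [r1c4∈{2}] r1c4's peers cover all but 2. So r1c4=2.
Step 12. [r1c1∈{1}] only 1 remains possible at r1c1, so r1c1=1.
Step 13. [r6c5∈{1}] r6c5's peers cover all but 1 ⇒ r6c5=1.
Step 14. [r3c1∈{2}] r3c1 is down to just 2. So r3c1=2.
Step 15. [r4c2∈{6}] r4c2's peers cover all but 6. So r4c2=6.
Step 16. [r6c4∈{6}] r6c4 has the single candidate 6. So r6c4=6.
Step 17. [r5c5∈{5}] nothing but 5 survives at r5c5, so r5c5=5.
Step 18. [r4c3∈{3}] r4c3 is down to just 3. So r4c3=3.
Step 19. [r2c6∈{5}] nothing but 5 survives at r2c6 ⇒ r2c6=5.
Step 20. [r5c4∈{3}] r5c4 is down to just 3, so r5c4=3.
Step 21. [r1c3∈{4}] r1c3 is down to just 4 ⇒ r1c3=4.
Step 22. [r4c4∈{4}] r4c4 is down to just 4 ⇒ r4c4=4.
Step 23. [r2c1∈{3}] nothing but 3 survives at r2c1, so r2c1=3.

Answer: 1 5 4 2 6 3 / 3 2 6 1 4 5 / 2 4 1 5 3 6 / 5 6 3 4 2 1 / 6 1 2 3 5 4 / 4 3 5 6 1 2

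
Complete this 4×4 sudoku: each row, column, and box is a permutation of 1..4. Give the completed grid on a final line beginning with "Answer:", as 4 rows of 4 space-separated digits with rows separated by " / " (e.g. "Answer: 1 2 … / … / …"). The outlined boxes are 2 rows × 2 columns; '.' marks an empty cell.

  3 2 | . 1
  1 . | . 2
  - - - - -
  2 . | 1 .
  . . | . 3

Step 1. [r4c1∈{4}] r4c1 has the single candidate 4 ⇒ r4c1=4.
Step 2. [r2c2∈{4}] r2c2 is down to just 4 ⇒ r2c2=4.
Step 3. [r3c4∈{4}] only 4 remains possible at r3c4. So r3c4=4.
Step 4. [r1c3∈{4}] only 4 remains possible at r1c3 ⇒ r1c3=4.
Step 5. [r3c2∈{3}] nothing but 3 survives at r3c2, so r3c2=3.
Step 6. [r4c2∈{1}] r4c2 is down to just 1. So r4c2=1.
Step 7. [r4c3∈{2}] r4c3 has the single candidate 2. So r4c3=2.
Step 8. [r2c3∈{3}] r2c3 is down to just 3. So r2c3=3.

Answer: 3 2 4 1 / 1 4 3 2 / 2 3 1 4 / 4 1 2 3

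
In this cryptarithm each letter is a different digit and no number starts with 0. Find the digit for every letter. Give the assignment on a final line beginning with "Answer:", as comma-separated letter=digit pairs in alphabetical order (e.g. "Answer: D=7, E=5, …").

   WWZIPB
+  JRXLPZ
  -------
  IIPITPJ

Step 1. [I] I is the leading digit of a 7-digit sum of two 6-digit numbers; the final carry is exactly 1 ⇒ I=1.
Step 2. [col 1: B + Z ≡ J (mod 10)] no forcing yet in column 1 (carry-in 0); Z=6 is free and consistent — try it, so Z=6.
Step 3. [col 1: B + Z ≡ J (mod 10)] several values work for B in column 1 (B + Z ≡ J (mod 10), carry-in 0); try B=7. So B=7.
Step 4. [col 1: B + Z ≡ J (mod 10)] in column 1 we have B+Z≡J with carry-in 0; given B=7, Z=6 and digits 1,6,7 already taken and all letters distinct, that pins J to 3. So J=3.
Step 5. [col 2: P + P ≡ P (mod 10)] in column 2 we have P+P≡P with carry-in 1; given nothing yet and digits 1,3,6,7 already taken and all letters distinct, that pins P to 9 ⇒ P=9.
Step 6. [col 3: I + L ≡ T (mod 10)] several values work for T in column 3 (I + L ≡ T (mod 10), carry-in 1); try T=4. So T=4.
Step 7. [col 3: I + L ≡ T (mod 10)] column 3: given I=1, T=4, carry-in 1, and digits 1,3,4,6,7,9 already taken and all letters distinct, I+L≡T (mod 10) forces L=2, so L=2.
Step 8. [col 4: Z + X ≡ I (mod 10)] from column 4 (Z=6, I=1, carry-in 0, digits 1,2,3,4,6,7,9 already taken and all letters distinct): X must equal 5 ⇒ X=5.
Step 9. [col 5: W + R ≡ P (mod 10)] column 5 (W + R ≡ P (mod 10), carry-in 1) doesn't pin W yet; pick W=8 and continue ⇒ W=8.
Step 10. [col 5: W + R ≡ P (mod 10)] column 5 reads W+R+carry(1)=P with W=8, P=9; with digits 1,2,3,4,5,6,7,8,9 already taken and all letters distinct, the only value for R is 0 ⇒ R=0.

Answer: B=7, I=1, J=3, L=2, P=9, R=0, T=4, W=8, X=5, Z=6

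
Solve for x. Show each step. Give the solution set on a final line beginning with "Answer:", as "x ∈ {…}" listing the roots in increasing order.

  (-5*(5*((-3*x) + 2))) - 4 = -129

Step 1. [(-5*(5*((-3*x) + 2))) - 4 = -129] peel the -4: add 4 from each side, so sub: -5*(5*((-3*x) + 2)) = -125.
Step 2. [-5*(5*((-3*x) + 2)) = -125] divide by the outer -5 ⇒ div: 5*((-3*x) + 2) = 25.
Step 3. [5*((-3*x) + 2) = 25] 5 out front; divide by 5 ⇒ div: (-3*x) + 2 = 5.
Step 4. [(-3*x) + 2 = 5] 2 comes off first (subtract 2) ⇒ sub: -3*x = 3.
Step 5. [-3*x = 3] -3 out front; divide by -3 ⇒ div: x = -1.

Answer: x ∈ {-1}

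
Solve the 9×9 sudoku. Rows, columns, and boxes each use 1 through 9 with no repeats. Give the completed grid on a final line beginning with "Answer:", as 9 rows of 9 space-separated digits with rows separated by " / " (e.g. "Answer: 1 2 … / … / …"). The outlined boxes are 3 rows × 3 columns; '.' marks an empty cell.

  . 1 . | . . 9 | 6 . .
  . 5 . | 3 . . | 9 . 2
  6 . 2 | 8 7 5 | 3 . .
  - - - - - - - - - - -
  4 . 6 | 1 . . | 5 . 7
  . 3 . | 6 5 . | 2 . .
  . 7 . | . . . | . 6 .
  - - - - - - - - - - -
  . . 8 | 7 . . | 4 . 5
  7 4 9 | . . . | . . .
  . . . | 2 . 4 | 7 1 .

Step 1. [r4c2∈{2,8,9}] across col 2, 8 lands solely at r4c2 ⇒ r4c2=8.
Step 2. [r8c7∈{8}] nothing but 8 survives at r8c7. So r8c7=8.
Step 3. [r6c1∈{1,2,5,9}] r6c1 is the only open cell in box 4 admitting 2 ⇒ r6c1=2.
Step 4. [r1c4∈{4}] only 4 remains possible at r1c4 ⇒ r1c4=4.
Step 5. [r1c9∈{8}] nothing but 8 survives at r1c9. So r1c9=8.
Step 6. [r6c5∈{3,4,8,9}] col 5 places 4 nowhere but r6c5, so r6c5=4.
Step 7. [r7c1∈{1,3}] in box 7, 1 fits only at r7c1 ⇒ r7c1=1.
Step 8. [r9c2∈{6}] only 6 remains possible at r9c2. So r9c2=6.
Step 9. [r3c8∈{4}] nothing but 4 survives at r3c8 ⇒ r3c8=4.
Step 10. [r8c9∈{3,6}] 6 has one home in col 9: r8c9. So r8c9=6.
Step 11. [r6c7∈{1}] r6c7 has the single candidate 1. So r6c7=1.
Step 12. [r4c6∈{2,3}] col 6 places 2 nowhere but r4c6, so r4c6=2.
Step 13. [r2c8∈{7}] r2c8 has the single candidate 7, so r2c8=7.
Step 14. [r8c8∈{2,3}] 2 has one home in row 8: r8c8, so r8c8=2.
Step 15. [r5c1∈{9}] only 9 remains possible at r5c1. So r5c1=9.
Step 16. [r6c4∈{9}] r6c4's peers cover all but 9. So r6c4=9.
Step 17. [r4c5∈{3}] r4c5 is down to just 3, so r4c5=3.
Step 18. [r7c8∈{3,9}] 3 has one home in col 8: r7c8 ⇒ r7c8=3.
Step 19. [r9c1∈{3,5}] col 1 places 5 nowhere but r9c1, so r9c1=5.
Step 20. [r7c5∈{6,9}] across row 7, 9 lands solely at r7c5. So r7c5=9.
Step 21. [r2c5∈{1,6}] across col 5, 6 lands solely at r2c5, so r2c5=6.
Step 22. [r5c6∈{7,8}] r5c6 is the only open cell in row 5 admitting 7. So r5c6=7.
Step 23. [r1c1∈{3}] nothing but 3 survives at r1c1. So r1c1=3.
Step 24. [r2c6∈{1}] r2c6 has the single candidate 1 ⇒ r2c6=1.
Step 25. [r7c2∈{2}] r7c2's peers cover all but 2, so r7c2=2.
Step 26. [r2c3∈{4}] only 4 remains possible at r2c3. So r2c3=4.
Step 27. [r3c2∈{9}] r3c2 has the single candidate 9. So r3c2=9.
Step 28. [r2c1∈{8}] only 8 remains possible at r2c1 ⇒ r2c1=8.
Step 29. [r9c5∈{8}] only 8 remains possible at r9c5. So r9c5=8.
Step 30. [r5c3∈{1}] r5c3 has the single candidate 1, so r5c3=1.
Step 31. [r5c9∈{4}] r5c9's peers cover all but 4 ⇒ r5c9=4.
Step 32. [r1c5∈{2}] r1c5 is down to just 2 ⇒ r1c5=2.
Step 33. [r5c8∈{8}] r5c8's peers cover all but 8, so r5c8=8.
Step 34. [r9c3∈{3}] r9c3 is down to just 3, so r9c3=3.
Step 35. [r8c4∈{5}] only 5 remains possible at r8c4, so r8c4=5.
Step 36. [r4c8∈{9}] nothing but 9 survives at r4c8. So r4c8=9.
Step 37. [r8c6∈{3}] r8c6 is down to just 3. So r8c6=3.
Step 38. [r1c3∈{7}] nothing but 7 survives at r1c3 ⇒ r1c3=7.
Step 39. [r6c9∈{3}] r6c9 has the single candidate 3 ⇒ r6c9=3.
Step 40. [r3c9∈{1}] r3c9's peers cover all but 1, so r3c9=1.
Step 41. [r8c5∈{1}] r8c5 is down to just 1 ⇒ r8c5=1.
Step 42. [r6c6∈{8}] nothing but 8 survives at r6c6 ⇒ r6c6=8.
Step 43. [r1c8∈{5}] r1c8's peers cover all but 5, so r1c8=5.
Step 44. [r9c9∈{9}] nothing but 9 survives at r9c9, so r9c9=9.
Step 45. [r7c6∈{6}] r7c6 is down to just 6 ⇒ r7c6=6.
Step 46. [r6c3∈{5}] r6c3 is down to just 5, so r6c3=5.

Answer: 3 1 7 4 2 9 6 5 8 / 8 5 4 3 6 1 9 7 2 / 6 9 2 8 7 5 3 4 1 / 4 8 6 1 3 2 5 9 7 / 9 3 1 6 5 7 2 8 4 / 2 7 5 9 4 8 1 6 3 / 1 2 8 7 9 6 4 3 5 / 7 4 9 5 1 3 8 2 6 / 5 6 3 2 8 4 7 1 9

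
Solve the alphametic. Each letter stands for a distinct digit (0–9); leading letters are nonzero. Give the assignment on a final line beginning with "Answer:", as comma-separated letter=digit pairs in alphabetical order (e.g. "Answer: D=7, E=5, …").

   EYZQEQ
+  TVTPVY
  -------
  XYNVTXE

Step 1. [col 1: Q + Y ≡ E (mod 10)] no forcing yet in column 1 (carry-in 0); E=5 is free and consistent — try it ⇒ E=5.
Step 2. [col 1: Q + Y ≡ E (mod 10)] Y=3 is one option consistent with column 1 (Q + Y ≡ E (mod 10), carry-in 0) — take it. So Y=3.
Step 3. [col 1: Q + Y ≡ E (mod 10)] column 1 reads Q+Y+carry(0)=E with Y=3, E=5; with digits 3,5 already taken and all letters distinct, the only value for Q is 2 ⇒ Q=2.
Step 4. [col 2: E + V ≡ X (mod 10)] no forcing yet in column 2 (carry-in 0); X=1 is free and consistent — try it. So X=1.
Step 5. [col 2: E + V ≡ X (mod 10)] in column 2 we have E+V≡X with carry-in 0; given E=5, X=1 and digits 1,2,3,5 already taken and all letters distinct, that pins V to 6, so V=6.
Step 6. [col 3: Q + P ≡ T (mod 10)] P=4 is one option consistent with column 3 (Q + P ≡ T (mod 10), carry-in 1) — take it, so P=4.
Step 7. [col 3: Q + P ≡ T (mod 10)] from column 3 (Q=2, P=4, carry-in 1, digits 1,2,3,4,5,6 already taken and all letters distinct): T must equal 7 ⇒ T=7.
Step 8. [col 4: Z + T ≡ V (mod 10)] from column 4 (T=7, V=6, carry-in 0, digits 1,2,3,4,5,6,7 already taken and all letters distinct): Z must equal 9 ⇒ Z=9.
Step 9. [col 5: Y + V ≡ N (mod 10)] column 5: given Y=3, V=6, carry-in 1, and digits 1,2,3,4,5,6,7,9 already taken and all letters distinct, Y+V≡N (mod 10) forces N=0. So N=0.

Answer: E=5, N=0, P=4, Q=2, T=7, V=6, X=1, Y=3, Z=9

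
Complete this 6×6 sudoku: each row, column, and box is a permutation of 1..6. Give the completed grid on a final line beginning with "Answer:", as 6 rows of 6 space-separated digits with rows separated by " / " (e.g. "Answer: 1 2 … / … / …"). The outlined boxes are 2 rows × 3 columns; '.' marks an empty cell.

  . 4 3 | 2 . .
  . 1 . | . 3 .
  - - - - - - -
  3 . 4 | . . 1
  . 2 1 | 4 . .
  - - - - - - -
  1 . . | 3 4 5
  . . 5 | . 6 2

Step 1. [r1c6∈{6}] only 6 remains possible at r1c6, so r1c6=6.
Step 2. [r4c5∈{5}] r4c5 is down to just 5. So r4c5=5.
Step 3. [r2c1∈{2,5,6}] r2c1 is the only open cell in col 1 admitting 2, so r2c1=2.
Step 4. [r5c2∈{6}] r5c2's peers cover all but 6, so r5c2=6.
Step 5. [r2c6∈{4}] nothing but 4 survives at r2c6, so r2c6=4.
Step 6. [r1c1∈{5}] nothing but 5 survives at r1c1, so r1c1=5.
Step 7. [r6c4∈{1}] only 1 remains possible at r6c4, so r6c4=1.
Step 8. [r5c3∈{2}] r5c3 is down to just 2, so r5c3=2.
Step 9. [r2c4∈{5}] r2c4 is down to just 5 ⇒ r2c4=5.
Step 10. [r3c5∈{2}] r3c5's peers cover all but 2. So r3c5=2.
Step 11. [r6c1∈{4}] r6c1's peers cover all but 4 ⇒ r6c1=4.
Step 12. [r4c6∈{3}] only 3 remains possible at r4c6, so r4c6=3.
Step 13. [r1c5∈{1}] r1c5's peers cover all but 1. So r1c5=1.
Step 14. [r6c2∈{3}] only 3 remains possible at r6c2. So r6c2=3.
Step 15. [r4c1∈{6}] r4c1 has the single candidate 6 ⇒ r4c1=6.
Step 16. [r3c2∈{5}] only 5 remains possible at r3c2 ⇒ r3c2=5.
Step 17. [r2c3∈{6}] r2c3 has the single candidate 6. So r2c3=6.
Step 18. [r3c4∈{6}] nothing but 6 survives at r3c4. So r3c4=6.

Answer: 5 4 3 2 1 6 / 2 1 6 5 3 4 / 3 5 4 6 2 1 / 6 2 1 4 5 3 / 1 6 2 3 4 5 / 4 3 5 1 6 2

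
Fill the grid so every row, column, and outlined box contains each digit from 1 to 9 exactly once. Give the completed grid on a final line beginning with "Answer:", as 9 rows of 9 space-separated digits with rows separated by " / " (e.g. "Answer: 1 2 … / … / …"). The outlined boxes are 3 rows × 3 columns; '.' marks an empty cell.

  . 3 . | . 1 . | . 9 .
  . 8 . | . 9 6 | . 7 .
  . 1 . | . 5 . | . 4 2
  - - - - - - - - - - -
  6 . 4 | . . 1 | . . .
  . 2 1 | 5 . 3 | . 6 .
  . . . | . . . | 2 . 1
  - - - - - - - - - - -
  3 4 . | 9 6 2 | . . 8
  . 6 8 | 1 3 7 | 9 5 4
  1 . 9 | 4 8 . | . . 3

Step 1. [r2c9∈{5}] r2c9 is down to just 5, so r2c9=5.
Step 2. [r3c6∈{8}] r3c6 is down to just 8, so r3c6=8.
Step 3. [r4c7∈{3,5,7,8}] col 7 places 5 nowhere but r4c7 ⇒ r4c7=5.
Step 4. [r2c3∈{2}] only 2 remains possible at r2c3. So r2c3=2.
Step 5. [r7c3∈{5,7}] r7c3 is the only open cell in row 7 admitting 5 ⇒ r7c3=5.
Step 6. [r5c7∈{4,7,8}] in col 7, 4 fits only at r5c7 ⇒ r5c7=4.
Step 7. [r5c5∈{7}] r5c5's peers cover all but 7. So r5c5=7.
Step 8. [r9c2∈{7}] nothing but 7 survives at r9c2 ⇒ r9c2=7.
Step 9. [r4c2∈{9}] r4c2 is down to just 9, so r4c2=9.
Step 10. [r1c1∈{4,5,7}] r1c1 is the only open cell in row 1 admitting 5 ⇒ r1c1=5.
Step 11. [r1c9∈{6}] r1c9 has the single candidate 6, so r1c9=6.
Step 12. [r1c3∈{7}] r1c3's peers cover all but 7. So r1c3=7.
Step 13. [r2c7∈{1,3}] across row 2, 1 lands solely at r2c7, so r2c7=1.
Step 14. [r4c8∈{3,8}] 3 has one home in row 4: r4c8 ⇒ r4c8=3.
Step 15. [r6c8∈{8}] r6c8 is down to just 8 ⇒ r6c8=8.
Step 16. [r6c5∈{4}] only 4 remains possible at r6c5 ⇒ r6c5=4.
Step 17. [r4c4∈{2,8}] r4c4 is the only open cell in row 4 admitting 8. So r4c4=8.
Step 18. [r3c4∈{3,7}] 7 has one home in row 3: r3c4, so r3c4=7.
Step 19. [r6c3∈{3}] r6c3 has the single candidate 3 ⇒ r6c3=3.
Step 20. [r6c4∈{6}] nothing but 6 survives at r6c4 ⇒ r6c4=6.
Step 21. [r3c7∈{3}] r3c7 is down to just 3 ⇒ r3c7=3.
Step 22. [r7c8∈{1}] r7c8 has the single candidate 1. So r7c8=1.
Step 23. [r9c7∈{6}] only 6 remains possible at r9c7. So r9c7=6.
Step 24. [r3c1∈{9}] only 9 remains possible at r3c1 ⇒ r3c1=9.
Step 25. [r6c2∈{5}] r6c2 is down to just 5. So r6c2=5.
Step 26. [r3c3∈{6}] r3c3 is down to just 6 ⇒ r3c3=6.
Step 27. [r2c4∈{3}] r2c4's peers cover all but 3. So r2c4=3.
Step 28. [r8c1∈{2}] r8c1 has the single candidate 2 ⇒ r8c1=2.
Step 29. [r6c1∈{7}] nothing but 7 survives at r6c1. So r6c1=7.
Step 30. [r4c5∈{2}] r4c5's peers cover all but 2 ⇒ r4c5=2.
Step 31. [r6c6∈{9}] r6c6's peers cover all but 9, so r6c6=9.
Step 32. [r1c4∈{2}] r1c4 has the single candidate 2. So r1c4=2.
Step 33. [r5c9∈{9}] nothing but 9 survives at r5c9, so r5c9=9.
Step 34. [r1c6∈{4}] nothing but 4 survives at r1c6 ⇒ r1c6=4.
Step 35. [r2c1∈{4}] only 4 remains possible at r2c1 ⇒ r2c1=4.
Step 36. [r4c9∈{7}] only 7 remains possible at r4c9, so r4c9=7.
Step 37. [r7c7∈{7}] nothing but 7 survives at r7c7, so r7c7=7.
Step 38. [r9c8∈{2}] r9c8's peers cover all but 2 ⇒ r9c8=2.
Step 39. [r9c6∈{5}] nothing but 5 survives at r9c6 ⇒ r9c6=5.
Step 40. [r1c7∈{8}] nothing but 8 survives at r1c7 ⇒ r1c7=8.
Step 41. [r5c1∈{8}] r5c1 is down to just 8. So r5c1=8.

Answer: 5 3 7 2 1 4 8 9 6 / 4 8 2 3 9 6 1 7 5 / 9 1 6 7 5 8 3 4 2 / 6 9 4 8 2 1 5 3 7 / 8 2 1 5 7 3 4 6 9 / 7 5 3 6 4 9 2 8 1 / 3 4 5 9 6 2 7 1 8 / 2 6 8 1 3 7 9 5 4 / 1 7 9 4 8 5 6 2 3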